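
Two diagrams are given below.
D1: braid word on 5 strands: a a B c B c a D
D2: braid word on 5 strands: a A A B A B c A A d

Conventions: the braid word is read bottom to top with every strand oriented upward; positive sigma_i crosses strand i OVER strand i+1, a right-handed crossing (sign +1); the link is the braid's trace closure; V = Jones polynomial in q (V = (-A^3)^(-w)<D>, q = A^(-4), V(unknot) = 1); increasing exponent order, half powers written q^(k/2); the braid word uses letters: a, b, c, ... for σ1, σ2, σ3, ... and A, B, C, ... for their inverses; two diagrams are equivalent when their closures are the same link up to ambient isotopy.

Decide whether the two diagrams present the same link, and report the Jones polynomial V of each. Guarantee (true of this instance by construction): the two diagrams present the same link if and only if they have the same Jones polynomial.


equivalent: no
V(D1) = q^-1 - 1 + 2q - 3q^2 + 3q^3 - 2q^4 + 2q^5 - q^6  (w +2, c 8, <D> = -A^-18 + 2A^-14 - 2A^-10 + 3A^-6 - 3A^-2 + 2A^2 - A^6 + A^10)
D2 (bracket A^-4 + A^4 - A^8 + A^12 - A^16; 10 crossings at w = -4): V = -q^-7 + q^-6 - q^-5 + q^-4 + q^-2
why: V(q) takes 2 values over 2 diagrams, fixing the grouping


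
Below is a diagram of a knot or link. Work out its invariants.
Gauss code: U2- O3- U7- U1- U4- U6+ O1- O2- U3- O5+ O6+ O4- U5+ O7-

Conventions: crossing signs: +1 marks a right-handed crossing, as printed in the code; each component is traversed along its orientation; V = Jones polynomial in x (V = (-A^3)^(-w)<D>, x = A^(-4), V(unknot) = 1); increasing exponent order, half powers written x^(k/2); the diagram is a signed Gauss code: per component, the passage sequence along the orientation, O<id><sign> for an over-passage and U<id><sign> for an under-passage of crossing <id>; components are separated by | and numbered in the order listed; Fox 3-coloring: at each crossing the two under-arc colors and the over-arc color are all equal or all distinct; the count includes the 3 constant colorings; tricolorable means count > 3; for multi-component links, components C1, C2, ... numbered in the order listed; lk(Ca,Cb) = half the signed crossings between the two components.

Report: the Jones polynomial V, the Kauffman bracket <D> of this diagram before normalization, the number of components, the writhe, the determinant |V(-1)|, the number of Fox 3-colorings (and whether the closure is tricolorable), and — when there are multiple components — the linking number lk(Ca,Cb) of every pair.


V = -x^-4 + x^-3 + x^-1
<D> = -A^-5 - A^3 + A^7 (w = -3)
1 component over 7 crossings, w = -3
9 Fox colorings among 3^7, |V(-1)| = 3: tricolorable
why: the span of V is 3, forcing >= 3 crossings in any diagram


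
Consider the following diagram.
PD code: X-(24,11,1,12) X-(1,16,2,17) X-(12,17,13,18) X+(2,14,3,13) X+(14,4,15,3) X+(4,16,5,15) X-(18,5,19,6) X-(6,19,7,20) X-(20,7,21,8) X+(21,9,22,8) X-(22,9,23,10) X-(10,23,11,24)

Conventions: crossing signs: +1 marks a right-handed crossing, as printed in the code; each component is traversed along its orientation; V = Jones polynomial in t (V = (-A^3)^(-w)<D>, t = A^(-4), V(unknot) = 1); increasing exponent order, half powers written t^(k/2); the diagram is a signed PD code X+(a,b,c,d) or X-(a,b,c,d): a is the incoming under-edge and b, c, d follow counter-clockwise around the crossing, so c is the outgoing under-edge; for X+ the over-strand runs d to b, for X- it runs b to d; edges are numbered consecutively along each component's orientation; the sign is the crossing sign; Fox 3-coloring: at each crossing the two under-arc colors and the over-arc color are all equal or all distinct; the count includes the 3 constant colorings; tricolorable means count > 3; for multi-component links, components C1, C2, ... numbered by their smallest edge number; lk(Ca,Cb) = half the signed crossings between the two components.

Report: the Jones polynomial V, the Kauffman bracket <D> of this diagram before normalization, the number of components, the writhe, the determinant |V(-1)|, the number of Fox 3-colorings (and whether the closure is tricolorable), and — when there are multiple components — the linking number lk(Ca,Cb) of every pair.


Jones polynomial: V(t) = -t^-4 + t^-3 + t^-1
<D> = A^-8 + 1 - A^4; writhe -4
components 1, writhe -4 (12 crossings)
3-colorings: 9 of 3^12, det 3 — tricolorable
note: V spans 3 powers of t: at least 3 crossings in any diagram


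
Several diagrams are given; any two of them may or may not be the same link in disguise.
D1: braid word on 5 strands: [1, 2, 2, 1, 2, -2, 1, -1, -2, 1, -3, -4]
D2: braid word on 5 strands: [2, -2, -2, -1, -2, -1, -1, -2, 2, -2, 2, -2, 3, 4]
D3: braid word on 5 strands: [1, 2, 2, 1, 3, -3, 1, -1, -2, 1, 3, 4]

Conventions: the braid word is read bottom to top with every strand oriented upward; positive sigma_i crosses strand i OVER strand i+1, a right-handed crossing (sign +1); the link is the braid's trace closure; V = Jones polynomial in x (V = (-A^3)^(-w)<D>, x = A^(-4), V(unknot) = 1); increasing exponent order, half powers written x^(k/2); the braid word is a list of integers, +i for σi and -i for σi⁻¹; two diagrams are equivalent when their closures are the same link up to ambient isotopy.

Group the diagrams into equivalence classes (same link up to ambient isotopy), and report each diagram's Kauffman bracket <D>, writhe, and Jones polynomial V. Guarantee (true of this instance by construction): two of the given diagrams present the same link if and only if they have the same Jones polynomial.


classes: {D1, D3} | {D2}
V(D1) = x - x^2 + 2x^3 - x^4 + x^5 - x^6  [12 crossings, <D> = -A^-18 + A^-14 - A^-10 + 2A^-6 - A^-2 + A^2, w = +2]
V(D2) = -x^-7 + x^-6 - x^-5 + x^-4 + x^-2  [14 crossings, <D> = A^-4 + A^4 - A^8 + A^12 - A^16, w = -4]
D3 (bracket -A^-6 + A^-2 - A^2 + 2A^6 - A^10 + A^14; 12 crossings at w = +6): V = x - x^2 + 2x^3 - x^4 + x^5 - x^6
note: V(x) takes 2 values over 3 diagrams, fixing the grouping


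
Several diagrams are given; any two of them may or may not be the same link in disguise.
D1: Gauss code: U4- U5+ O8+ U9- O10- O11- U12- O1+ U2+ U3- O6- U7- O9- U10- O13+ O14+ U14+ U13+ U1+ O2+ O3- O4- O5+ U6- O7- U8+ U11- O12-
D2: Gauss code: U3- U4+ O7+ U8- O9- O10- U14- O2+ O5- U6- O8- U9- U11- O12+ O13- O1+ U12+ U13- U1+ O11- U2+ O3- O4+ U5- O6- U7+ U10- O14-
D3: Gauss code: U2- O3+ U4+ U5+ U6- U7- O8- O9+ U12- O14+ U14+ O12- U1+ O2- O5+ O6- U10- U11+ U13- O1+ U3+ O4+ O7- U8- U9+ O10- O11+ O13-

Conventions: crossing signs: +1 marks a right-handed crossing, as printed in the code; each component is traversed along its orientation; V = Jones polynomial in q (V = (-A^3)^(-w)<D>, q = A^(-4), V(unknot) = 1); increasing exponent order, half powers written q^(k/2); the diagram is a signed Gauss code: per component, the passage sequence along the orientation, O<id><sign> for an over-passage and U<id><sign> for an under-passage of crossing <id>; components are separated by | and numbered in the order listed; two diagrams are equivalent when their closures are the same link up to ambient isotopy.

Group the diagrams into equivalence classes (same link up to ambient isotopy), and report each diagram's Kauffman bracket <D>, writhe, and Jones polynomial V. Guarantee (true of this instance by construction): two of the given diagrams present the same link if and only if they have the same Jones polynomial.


equivalence classes: {D1, D2} | {D3}
D1 (bracket A^-2 - A^2 + 2A^6 - A^10 + A^14 - A^18; 14 crossings at w = -2): V = -q^-6 + q^-5 - q^-4 + 2q^-3 - q^-2 + q^-1
V(D2) = -q^-6 + q^-5 - q^-4 + 2q^-3 - q^-2 + q^-1  [14 crossings, <D> = A^-8 - A^-4 + 2 - A^4 + A^8 - A^12, w = -4]
V(D3) = q^-2 - q^-1 + 1 - q + q^2  [14 crossings, <D> = A^-8 - A^-4 + 1 - A^4 + A^8, w = 0]
key observation: comparing 3 Jones polynomials yields 2 groups


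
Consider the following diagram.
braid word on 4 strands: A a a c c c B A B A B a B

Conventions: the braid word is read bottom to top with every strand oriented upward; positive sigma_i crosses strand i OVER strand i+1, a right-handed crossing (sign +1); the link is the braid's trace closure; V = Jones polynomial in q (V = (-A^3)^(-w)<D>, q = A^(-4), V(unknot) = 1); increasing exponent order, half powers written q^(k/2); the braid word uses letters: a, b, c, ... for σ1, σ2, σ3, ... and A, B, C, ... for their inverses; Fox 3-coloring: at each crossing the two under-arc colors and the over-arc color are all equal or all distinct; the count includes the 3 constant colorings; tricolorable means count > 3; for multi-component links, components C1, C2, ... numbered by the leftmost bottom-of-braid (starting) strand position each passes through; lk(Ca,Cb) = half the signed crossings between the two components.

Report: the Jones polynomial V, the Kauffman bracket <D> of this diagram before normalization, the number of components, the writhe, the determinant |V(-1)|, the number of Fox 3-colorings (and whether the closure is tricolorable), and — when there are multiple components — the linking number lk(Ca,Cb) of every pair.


V = -q^-5 + q^-4 - 2q^-3 + 4q^-2 - 3q^-1 + 4 - 3q + 2q^2 - q^3
<D> = A^-15 - 2A^-11 + 3A^-7 - 4A^-3 + 3A - 4A^5 + 2A^9 - A^13 + A^17 (w = -1)
1 component over 13 crossings, w = -1
9 Fox colorings among 3^13, |V(-1)| = 21: tricolorable
why: free reduction leaves σ1 σ3 σ3 σ3 σ2⁻¹ σ1⁻¹ σ2⁻¹ σ1⁻¹ σ2⁻¹ σ1 σ2⁻¹ of the original 13 letters


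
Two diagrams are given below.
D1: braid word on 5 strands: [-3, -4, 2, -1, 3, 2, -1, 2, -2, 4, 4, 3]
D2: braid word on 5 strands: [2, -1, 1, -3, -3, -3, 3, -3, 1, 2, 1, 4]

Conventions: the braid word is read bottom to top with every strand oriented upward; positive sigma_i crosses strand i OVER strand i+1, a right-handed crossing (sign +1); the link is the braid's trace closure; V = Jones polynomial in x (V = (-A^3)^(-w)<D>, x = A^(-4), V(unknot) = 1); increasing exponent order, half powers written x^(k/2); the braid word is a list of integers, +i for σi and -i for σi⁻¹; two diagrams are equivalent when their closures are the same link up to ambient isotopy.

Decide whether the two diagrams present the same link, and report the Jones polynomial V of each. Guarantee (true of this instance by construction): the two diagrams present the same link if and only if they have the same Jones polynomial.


same link: no
V(D1) = x^-2 - x^-1 + 1 - x + x^2  [12 crossings, <D> = A^-2 - A^2 + A^6 - A^10 + A^14, w = +2]
V(D2) = -x^-3 + x^-2 - x^-1 + 3 - x + x^2 - x^3  (w +2, c 12, <D> = -A^-6 + A^-2 - A^2 + 3A^6 - A^10 + A^14 - A^18)
note: 2 values of V(x) split the 2 diagrams


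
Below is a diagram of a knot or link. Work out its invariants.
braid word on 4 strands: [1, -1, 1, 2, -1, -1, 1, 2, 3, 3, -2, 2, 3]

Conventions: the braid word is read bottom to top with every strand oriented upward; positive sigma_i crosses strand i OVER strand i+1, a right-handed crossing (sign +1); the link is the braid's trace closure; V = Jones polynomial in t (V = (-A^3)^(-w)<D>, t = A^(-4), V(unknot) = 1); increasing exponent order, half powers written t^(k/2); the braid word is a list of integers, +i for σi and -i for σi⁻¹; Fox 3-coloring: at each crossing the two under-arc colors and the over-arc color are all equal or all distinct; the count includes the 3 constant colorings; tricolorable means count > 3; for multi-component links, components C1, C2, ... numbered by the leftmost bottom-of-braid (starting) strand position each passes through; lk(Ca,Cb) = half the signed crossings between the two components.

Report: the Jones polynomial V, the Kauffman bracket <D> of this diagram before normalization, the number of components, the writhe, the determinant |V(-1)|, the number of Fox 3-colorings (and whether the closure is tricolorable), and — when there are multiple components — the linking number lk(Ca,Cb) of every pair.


Jones polynomial: V(t) = t + t^3 - t^4
<D> = A^-1 - A^3 - A^11; writhe +5
components 1, writhe +5 (13 crossings)
3-colorings: 9 of 3^13, det 3 — tricolorable
note: det 3 = |V(-1)|; divisible by 3, so tricolorable


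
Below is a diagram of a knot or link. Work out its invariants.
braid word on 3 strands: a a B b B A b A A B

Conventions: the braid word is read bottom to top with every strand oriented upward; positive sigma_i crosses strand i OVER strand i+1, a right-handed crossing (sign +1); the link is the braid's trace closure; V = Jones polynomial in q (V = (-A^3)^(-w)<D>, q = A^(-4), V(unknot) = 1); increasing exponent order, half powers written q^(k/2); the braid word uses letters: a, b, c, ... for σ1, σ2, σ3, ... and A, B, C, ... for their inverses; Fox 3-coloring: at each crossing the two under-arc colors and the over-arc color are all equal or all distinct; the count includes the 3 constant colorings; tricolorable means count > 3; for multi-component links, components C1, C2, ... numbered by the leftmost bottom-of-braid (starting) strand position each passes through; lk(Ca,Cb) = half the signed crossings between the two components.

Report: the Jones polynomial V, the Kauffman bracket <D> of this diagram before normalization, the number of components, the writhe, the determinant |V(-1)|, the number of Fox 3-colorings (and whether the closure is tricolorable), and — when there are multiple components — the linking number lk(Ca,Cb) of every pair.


Jones polynomial: V(q) = -q^-5 + q^-4 - q^-3 + 2q^-2 - q^-1 + 2 - q
<D> = -A^-10 + 2A^-6 - A^-2 + 2A^2 - A^6 + A^10 - A^14; writhe -2
components 1, writhe -2 (10 crossings)
3-colorings: 9 of 3^10, det 9 — tricolorable
note: V spans 6 powers of q: at least 6 crossings in any diagram


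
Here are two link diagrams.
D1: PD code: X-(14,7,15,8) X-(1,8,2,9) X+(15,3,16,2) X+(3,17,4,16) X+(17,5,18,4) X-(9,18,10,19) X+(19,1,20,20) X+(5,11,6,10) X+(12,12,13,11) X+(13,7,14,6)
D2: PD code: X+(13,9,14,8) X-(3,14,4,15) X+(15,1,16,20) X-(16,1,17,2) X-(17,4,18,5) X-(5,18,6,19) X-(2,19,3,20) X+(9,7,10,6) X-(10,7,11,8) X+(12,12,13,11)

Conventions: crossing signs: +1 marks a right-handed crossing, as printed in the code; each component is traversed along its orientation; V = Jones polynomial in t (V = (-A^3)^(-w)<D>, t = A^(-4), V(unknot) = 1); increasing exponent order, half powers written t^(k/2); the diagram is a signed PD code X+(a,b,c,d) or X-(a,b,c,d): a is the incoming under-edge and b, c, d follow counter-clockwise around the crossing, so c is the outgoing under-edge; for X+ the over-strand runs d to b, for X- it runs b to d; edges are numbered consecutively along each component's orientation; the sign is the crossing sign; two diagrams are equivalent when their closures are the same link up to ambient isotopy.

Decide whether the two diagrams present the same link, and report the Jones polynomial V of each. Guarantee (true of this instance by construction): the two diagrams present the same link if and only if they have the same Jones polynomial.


equivalent: no
V(D1) = t^-1 - 1 + 2t - 2t^2 + 2t^3 - 2t^4 + t^5  (w +4, c 10, <D> = A^-8 - 2A^-4 + 2 - 2A^4 + 2A^8 - A^12 + A^16)
V(D2) = -t^-4 + t^-3 + t^-1  (w -2, c 10, <D> = A^-2 + A^6 - A^10)
why: 2 values of V(t) split the 2 diagrams


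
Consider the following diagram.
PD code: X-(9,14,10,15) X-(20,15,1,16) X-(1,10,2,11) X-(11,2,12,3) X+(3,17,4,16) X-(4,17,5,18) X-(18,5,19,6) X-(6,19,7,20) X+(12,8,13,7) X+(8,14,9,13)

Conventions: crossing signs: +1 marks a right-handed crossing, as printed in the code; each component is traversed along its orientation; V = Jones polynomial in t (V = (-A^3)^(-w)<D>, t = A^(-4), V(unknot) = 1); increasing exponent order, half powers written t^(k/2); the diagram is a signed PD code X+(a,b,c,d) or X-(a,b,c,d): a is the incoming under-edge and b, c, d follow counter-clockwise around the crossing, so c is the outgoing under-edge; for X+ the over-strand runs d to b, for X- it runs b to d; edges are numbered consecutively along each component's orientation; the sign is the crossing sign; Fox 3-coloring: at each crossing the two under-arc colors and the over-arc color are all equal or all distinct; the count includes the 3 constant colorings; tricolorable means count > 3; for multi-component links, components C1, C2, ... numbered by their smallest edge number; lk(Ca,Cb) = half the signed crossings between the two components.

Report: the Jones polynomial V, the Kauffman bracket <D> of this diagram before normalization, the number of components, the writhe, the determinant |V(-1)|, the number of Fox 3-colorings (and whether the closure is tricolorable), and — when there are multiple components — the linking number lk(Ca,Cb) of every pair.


Jones polynomial: V(t) = -t^-6 + t^-5 - t^-4 + 2t^-3 - t^-2 + t^-1
<D> = A^-8 - A^-4 + 2 - A^4 + A^8 - A^12; writhe -4
components 1, writhe -4 (10 crossings)
3-colorings: 3 of 3^10, det 7 — not tricolorable
note: det 7 = |V(-1)|; not divisible by 3, so not tricolorable


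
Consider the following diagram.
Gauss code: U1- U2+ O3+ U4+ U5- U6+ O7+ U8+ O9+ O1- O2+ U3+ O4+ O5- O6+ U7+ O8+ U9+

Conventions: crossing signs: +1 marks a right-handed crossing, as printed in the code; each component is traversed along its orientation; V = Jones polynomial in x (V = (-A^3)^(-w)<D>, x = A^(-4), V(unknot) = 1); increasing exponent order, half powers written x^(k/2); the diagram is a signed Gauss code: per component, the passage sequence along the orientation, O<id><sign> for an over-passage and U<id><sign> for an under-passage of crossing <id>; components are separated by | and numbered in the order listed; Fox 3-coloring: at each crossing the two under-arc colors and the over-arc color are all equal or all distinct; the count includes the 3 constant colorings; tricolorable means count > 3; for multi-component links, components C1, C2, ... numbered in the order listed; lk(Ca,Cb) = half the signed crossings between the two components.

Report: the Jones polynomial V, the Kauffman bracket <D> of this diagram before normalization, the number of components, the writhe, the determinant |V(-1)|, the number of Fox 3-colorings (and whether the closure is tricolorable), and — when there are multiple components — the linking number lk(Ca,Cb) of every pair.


V(x) = x^2 + x^4 - x^5 + x^6 - x^7
bracket: A^-13 - A^-9 + A^-5 - A^-1 - A^7, w = +5
1 component, writhe +5, over 9 crossings
det 5, colorings 3 of 3^9 — not tricolorable
observation: w = +5 shifts under R1 moves; the (-A^3)^(-5) factor cancels that in V


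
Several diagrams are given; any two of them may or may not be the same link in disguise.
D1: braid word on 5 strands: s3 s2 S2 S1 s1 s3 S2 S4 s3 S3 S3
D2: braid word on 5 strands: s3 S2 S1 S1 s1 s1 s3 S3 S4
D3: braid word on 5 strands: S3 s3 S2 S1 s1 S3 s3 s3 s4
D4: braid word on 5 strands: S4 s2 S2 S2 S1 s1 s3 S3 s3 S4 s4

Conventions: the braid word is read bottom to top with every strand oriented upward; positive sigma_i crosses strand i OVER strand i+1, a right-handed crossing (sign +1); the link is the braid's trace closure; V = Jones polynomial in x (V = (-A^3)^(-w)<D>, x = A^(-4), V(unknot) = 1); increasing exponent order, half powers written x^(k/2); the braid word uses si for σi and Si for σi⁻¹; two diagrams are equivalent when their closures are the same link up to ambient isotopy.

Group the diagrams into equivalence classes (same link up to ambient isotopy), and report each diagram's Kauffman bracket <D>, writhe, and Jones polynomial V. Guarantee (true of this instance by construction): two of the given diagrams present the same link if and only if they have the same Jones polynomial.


grouping into links: {D1, D2, D3, D4}
V(D1) = -x^(-1/2) - x^(1/2)  (w -1, c 11, <D> = A^-5 + A^-1)
V(D2) = -x^(-1/2) - x^(1/2)  (w -1, c 9, <D> = A^-5 + A^-1)
V(D3) = -x^(-1/2) - x^(1/2)  (w +1, c 9, <D> = A + A^5)
V(D4) = -x^(-1/2) - x^(1/2)  [11 crossings, <D> = A^-5 + A^-1, w = -1]
why: all 4 diagrams share one V(x), hence one class


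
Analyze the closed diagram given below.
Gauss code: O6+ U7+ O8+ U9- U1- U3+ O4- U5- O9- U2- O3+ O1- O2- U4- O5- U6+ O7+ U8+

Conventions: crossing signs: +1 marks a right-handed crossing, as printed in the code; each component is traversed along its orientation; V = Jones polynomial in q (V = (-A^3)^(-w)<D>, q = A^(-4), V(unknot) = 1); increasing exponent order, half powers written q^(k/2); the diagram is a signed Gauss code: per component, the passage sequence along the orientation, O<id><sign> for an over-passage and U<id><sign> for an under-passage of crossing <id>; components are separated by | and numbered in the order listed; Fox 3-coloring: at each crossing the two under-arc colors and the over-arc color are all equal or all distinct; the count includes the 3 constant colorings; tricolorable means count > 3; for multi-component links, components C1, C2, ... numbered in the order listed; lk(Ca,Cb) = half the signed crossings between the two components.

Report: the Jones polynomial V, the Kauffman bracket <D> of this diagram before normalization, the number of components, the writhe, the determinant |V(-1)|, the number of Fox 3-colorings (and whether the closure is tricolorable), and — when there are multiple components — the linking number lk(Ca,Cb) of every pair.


V = -q^-3 + q^-2 - q^-1 + 3 - q + q^2 - q^3
<D> = A^-15 - A^-11 + A^-7 - 3A^-3 + A - A^5 + A^9 (w = -1)
1 component over 9 crossings, w = -1
27 Fox colorings among 3^9, |V(-1)| = 9: tricolorable
why: palindromic: swapping q for 1/q fixes V


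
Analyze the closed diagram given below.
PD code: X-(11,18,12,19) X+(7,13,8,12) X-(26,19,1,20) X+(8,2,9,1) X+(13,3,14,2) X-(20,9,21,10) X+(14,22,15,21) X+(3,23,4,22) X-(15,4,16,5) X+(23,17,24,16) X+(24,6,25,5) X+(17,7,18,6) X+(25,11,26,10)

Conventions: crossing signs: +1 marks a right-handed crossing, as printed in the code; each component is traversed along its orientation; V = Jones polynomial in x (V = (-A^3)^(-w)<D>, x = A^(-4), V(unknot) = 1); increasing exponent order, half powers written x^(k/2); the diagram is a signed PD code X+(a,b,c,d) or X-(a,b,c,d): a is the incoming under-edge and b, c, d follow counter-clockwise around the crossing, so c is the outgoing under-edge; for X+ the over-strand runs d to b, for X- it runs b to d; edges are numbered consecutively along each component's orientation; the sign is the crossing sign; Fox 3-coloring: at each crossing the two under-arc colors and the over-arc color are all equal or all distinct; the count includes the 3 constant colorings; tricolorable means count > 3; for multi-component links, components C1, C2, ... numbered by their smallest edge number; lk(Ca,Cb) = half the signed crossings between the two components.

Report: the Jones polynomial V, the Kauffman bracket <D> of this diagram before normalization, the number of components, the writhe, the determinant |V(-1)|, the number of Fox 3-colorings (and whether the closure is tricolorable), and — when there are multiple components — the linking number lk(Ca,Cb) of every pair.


Jones polynomial: V(x) = 1 - x + 2x^2 - 2x^3 + 2x^4 - 2x^5 + 2x^6 - x^7
<D> = A^-13 - 2A^-9 + 2A^-5 - 2A^-1 + 2A^3 - 2A^7 + A^11 - A^15; writhe +5
components 1, writhe +5 (13 crossings)
3-colorings: 3 of 3^13, det 13 — not tricolorable
note: |V(-1)| = 13: so not tricolorable, since 3 does not divide 13


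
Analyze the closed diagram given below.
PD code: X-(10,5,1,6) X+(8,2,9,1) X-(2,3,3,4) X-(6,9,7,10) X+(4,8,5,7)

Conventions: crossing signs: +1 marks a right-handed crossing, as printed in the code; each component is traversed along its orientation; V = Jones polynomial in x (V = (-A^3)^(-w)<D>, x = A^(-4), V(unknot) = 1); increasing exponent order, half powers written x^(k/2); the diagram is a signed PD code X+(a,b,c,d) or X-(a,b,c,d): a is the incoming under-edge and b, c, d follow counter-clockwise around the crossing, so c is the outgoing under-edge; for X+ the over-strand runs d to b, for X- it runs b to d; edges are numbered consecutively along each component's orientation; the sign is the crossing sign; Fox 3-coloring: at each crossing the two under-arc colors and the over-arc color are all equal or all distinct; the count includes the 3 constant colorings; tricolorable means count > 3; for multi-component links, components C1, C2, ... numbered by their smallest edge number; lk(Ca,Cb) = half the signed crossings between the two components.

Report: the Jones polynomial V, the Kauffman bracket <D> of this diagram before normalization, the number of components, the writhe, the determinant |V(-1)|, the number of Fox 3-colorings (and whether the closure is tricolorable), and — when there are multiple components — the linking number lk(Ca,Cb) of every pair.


V = x^-2 - x^-1 + 1 - x + x^2
<D> = -A^-11 + A^-7 - A^-3 + A - A^5 (w = -1)
1 component over 5 crossings, w = -1
3 Fox colorings among 3^5, |V(-1)| = 5: not tricolorable
why: V is palindromic (span 4, det 5): x -> 1/x fixes it; necessary, not sufficient, for amphichirality


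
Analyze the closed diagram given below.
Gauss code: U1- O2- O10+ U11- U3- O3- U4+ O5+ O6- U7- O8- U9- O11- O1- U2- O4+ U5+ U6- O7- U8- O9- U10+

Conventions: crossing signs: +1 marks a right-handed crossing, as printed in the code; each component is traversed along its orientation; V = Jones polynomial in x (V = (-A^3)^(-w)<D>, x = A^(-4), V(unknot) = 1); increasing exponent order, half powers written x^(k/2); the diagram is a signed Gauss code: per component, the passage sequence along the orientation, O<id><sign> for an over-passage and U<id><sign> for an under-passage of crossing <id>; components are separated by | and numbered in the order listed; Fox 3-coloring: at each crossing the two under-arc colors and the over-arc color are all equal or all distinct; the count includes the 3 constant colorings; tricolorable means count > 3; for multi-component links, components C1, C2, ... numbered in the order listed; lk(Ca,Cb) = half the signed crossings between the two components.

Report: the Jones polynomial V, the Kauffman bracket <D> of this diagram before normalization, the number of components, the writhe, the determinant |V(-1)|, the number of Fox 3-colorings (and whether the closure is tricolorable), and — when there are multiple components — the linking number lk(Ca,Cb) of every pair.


Jones polynomial: V(x) = -x^-6 + x^-5 - x^-4 + 2x^-3 - x^-2 + x^-1
<D> = -A^-11 + A^-7 - 2A^-3 + A - A^5 + A^9; writhe -5
components 1, writhe -5 (11 crossings)
3-colorings: 3 of 3^11, det 7 — not tricolorable
note: w = -5 shifts under R1 moves; the (-A^3)^(5) factor cancels that in V


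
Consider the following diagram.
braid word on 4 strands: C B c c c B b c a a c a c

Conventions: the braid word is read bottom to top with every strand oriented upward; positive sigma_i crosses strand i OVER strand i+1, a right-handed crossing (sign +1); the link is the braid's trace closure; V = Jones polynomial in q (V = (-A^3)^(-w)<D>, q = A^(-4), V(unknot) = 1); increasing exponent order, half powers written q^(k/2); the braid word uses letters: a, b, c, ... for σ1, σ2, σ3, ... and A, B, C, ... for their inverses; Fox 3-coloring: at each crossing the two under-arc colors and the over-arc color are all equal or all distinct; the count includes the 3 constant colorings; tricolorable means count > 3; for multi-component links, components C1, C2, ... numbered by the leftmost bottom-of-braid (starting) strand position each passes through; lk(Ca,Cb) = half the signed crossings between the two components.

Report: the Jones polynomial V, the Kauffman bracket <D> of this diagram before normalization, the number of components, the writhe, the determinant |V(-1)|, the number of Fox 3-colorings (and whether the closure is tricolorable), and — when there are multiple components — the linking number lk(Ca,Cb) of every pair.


V = q^3 + 2q^5 - 2q^6 + 2q^7 - 3q^8 + 2q^9 - 2q^10 + q^11
<D> = -A^-23 + 2A^-19 - 2A^-15 + 3A^-11 - 2A^-7 + 2A^-3 - 2A - A^9 (w = +7)
1 component over 13 crossings, w = +7
9 Fox colorings among 3^13, |V(-1)| = 15: tricolorable
why: V spans 8 powers of q: at least 8 crossings in any diagram


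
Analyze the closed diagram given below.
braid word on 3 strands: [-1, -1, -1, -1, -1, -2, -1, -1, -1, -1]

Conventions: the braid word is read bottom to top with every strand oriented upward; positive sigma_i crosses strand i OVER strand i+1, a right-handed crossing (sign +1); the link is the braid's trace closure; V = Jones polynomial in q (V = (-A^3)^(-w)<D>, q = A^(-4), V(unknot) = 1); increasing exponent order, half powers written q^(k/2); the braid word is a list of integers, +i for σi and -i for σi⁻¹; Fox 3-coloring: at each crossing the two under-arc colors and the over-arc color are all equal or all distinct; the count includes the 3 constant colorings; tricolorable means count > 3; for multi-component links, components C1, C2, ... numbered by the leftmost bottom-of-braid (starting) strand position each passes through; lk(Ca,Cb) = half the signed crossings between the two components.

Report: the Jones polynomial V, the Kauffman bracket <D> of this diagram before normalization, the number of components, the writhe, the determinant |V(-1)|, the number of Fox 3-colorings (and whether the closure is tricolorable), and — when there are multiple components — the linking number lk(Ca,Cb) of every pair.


Jones polynomial: V(q) = -q^-13 + q^-12 - q^-11 + q^-10 - q^-9 + q^-8 - q^-7 + q^-6 + q^-4
<D> = A^-14 + A^-6 - A^-2 + A^2 - A^6 + A^10 - A^14 + A^18 - A^22; writhe -10
components 1, writhe -10 (10 crossings)
3-colorings: 9 of 3^10, det 9 — tricolorable
note: |V(-1)| = 9: so tricolorable, since 3 divides 9


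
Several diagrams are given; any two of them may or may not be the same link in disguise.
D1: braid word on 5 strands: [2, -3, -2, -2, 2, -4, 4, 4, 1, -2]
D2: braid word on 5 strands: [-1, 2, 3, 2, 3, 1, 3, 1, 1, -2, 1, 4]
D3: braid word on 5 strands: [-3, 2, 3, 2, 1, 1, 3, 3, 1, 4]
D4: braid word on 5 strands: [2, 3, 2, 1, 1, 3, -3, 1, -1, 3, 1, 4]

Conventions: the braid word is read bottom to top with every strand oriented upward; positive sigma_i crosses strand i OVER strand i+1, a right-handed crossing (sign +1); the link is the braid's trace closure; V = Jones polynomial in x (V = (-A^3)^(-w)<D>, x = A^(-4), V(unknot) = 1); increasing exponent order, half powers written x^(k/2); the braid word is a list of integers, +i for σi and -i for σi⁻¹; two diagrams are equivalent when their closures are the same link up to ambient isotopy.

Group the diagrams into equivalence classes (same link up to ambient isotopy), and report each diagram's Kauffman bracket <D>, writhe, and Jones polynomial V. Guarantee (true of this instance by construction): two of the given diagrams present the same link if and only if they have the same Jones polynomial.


classes: {D1} | {D2, D3, D4}
V(D1) = 1  [10 crossings, <D> = 1, w = 0]
D2 (bracket A^-8 - 2A^-4 + 1 - 2A^4 + 2A^8 + A^16; 12 crossings at w = +8): V = x^2 + 2x^4 - 2x^5 + x^6 - 2x^7 + x^8
V(D3) = x^2 + 2x^4 - 2x^5 + x^6 - 2x^7 + x^8  (w +8, c 10, <D> = A^-8 - 2A^-4 + 1 - 2A^4 + 2A^8 + A^16)
V(D4) = x^2 + 2x^4 - 2x^5 + x^6 - 2x^7 + x^8  [12 crossings, <D> = A^-8 - 2A^-4 + 1 - 2A^4 + 2A^8 + A^16, w = +8]
note: comparing 4 Jones polynomials yields 2 groups


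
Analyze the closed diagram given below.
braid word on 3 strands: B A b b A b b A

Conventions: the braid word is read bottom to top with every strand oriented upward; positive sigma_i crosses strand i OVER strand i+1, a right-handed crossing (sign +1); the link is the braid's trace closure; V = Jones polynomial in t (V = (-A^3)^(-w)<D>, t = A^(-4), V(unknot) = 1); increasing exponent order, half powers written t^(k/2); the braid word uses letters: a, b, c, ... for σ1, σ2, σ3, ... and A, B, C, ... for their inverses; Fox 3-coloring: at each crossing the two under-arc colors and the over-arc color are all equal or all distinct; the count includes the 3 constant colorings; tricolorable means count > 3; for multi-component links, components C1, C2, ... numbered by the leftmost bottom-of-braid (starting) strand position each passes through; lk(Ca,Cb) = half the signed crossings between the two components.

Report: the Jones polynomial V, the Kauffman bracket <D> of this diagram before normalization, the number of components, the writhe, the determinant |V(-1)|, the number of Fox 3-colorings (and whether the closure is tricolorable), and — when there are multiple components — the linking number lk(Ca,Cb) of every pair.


V(t) = t^-2 - t^-1 + 1 - t + t^2
bracket: A^-8 - A^-4 + 1 - A^4 + A^8, w = 0
1 component, writhe 0, over 8 crossings
det 5, colorings 3 of 3^8 — not tricolorable
observation: w = 0 (over 8 crossings) is diagram-only; (-A^3)^(0) removes it from V


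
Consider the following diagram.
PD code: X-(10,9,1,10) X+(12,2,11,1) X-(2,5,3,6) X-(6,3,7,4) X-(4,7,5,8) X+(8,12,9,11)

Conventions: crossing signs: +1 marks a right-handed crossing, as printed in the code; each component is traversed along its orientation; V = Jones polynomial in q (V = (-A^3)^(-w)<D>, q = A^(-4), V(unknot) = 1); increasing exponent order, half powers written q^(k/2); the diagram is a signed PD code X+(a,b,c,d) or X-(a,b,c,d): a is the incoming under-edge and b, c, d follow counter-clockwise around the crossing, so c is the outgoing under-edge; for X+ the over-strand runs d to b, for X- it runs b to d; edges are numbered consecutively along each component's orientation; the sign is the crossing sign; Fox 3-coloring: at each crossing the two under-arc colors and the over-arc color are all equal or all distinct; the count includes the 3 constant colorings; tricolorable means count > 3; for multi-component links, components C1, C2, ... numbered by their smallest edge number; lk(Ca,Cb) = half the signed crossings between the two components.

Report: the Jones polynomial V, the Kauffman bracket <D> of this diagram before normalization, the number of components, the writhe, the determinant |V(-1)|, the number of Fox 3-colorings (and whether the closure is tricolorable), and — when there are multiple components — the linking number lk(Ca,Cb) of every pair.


Jones polynomial: V(q) = q^(-7/2) - q^(-5/2) + q^(-3/2) - 2q^(-1/2) - q^(3/2)
<D> = -A^-12 - 2A^-4 + 1 - A^4 + A^8; writhe -2
components 2, writhe -2 (6 crossings)
linking number lk(C1,C2) = +1
3-colorings: 9 of 3^6, det 6 — tricolorable
note: summing lk over 1 pair gives +1


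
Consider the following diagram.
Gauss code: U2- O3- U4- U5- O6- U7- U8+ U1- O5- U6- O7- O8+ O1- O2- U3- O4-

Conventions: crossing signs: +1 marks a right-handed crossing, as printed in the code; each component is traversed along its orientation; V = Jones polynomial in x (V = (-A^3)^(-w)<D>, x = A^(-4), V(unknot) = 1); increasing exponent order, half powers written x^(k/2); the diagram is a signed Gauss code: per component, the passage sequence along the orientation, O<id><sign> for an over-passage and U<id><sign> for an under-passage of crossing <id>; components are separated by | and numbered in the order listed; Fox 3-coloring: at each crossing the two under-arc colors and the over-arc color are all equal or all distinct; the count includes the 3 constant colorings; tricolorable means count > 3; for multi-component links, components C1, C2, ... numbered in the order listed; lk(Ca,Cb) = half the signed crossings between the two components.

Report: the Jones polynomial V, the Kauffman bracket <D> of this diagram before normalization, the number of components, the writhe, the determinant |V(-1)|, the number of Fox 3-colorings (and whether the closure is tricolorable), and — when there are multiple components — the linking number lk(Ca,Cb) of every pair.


V(x) = x^-8 - 2x^-7 + x^-6 - 2x^-5 + 2x^-4 + x^-2
bracket: A^-10 + 2A^-2 - 2A^2 + A^6 - 2A^10 + A^14, w = -6
1 component, writhe -6, over 8 crossings
det 9, colorings 27 of 3^8 — tricolorable
observation: w = -6 (over 8 crossings) is diagram-only; (-A^3)^(6) removes it from V


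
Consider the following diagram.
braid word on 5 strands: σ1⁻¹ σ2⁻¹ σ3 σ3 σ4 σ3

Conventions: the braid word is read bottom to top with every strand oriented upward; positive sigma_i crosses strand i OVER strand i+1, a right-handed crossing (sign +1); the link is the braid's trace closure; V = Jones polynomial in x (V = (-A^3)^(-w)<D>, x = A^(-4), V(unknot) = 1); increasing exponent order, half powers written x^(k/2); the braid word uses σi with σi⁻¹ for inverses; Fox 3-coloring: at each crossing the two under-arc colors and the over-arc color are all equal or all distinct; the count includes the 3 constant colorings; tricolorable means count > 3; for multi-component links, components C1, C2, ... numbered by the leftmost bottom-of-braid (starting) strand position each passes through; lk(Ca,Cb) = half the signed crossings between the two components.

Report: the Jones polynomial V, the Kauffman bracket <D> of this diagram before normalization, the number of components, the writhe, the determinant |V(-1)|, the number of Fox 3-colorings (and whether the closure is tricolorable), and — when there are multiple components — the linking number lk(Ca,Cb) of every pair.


V(x) = x + x^3 - x^4
bracket: -A^-10 + A^-6 + A^2, w = +2
1 component, writhe +2, over 6 crossings
det 3, colorings 9 of 3^6 — tricolorable
observation: w = +2 (over 6 crossings) is diagram-only; (-A^3)^(-2) removes it from V


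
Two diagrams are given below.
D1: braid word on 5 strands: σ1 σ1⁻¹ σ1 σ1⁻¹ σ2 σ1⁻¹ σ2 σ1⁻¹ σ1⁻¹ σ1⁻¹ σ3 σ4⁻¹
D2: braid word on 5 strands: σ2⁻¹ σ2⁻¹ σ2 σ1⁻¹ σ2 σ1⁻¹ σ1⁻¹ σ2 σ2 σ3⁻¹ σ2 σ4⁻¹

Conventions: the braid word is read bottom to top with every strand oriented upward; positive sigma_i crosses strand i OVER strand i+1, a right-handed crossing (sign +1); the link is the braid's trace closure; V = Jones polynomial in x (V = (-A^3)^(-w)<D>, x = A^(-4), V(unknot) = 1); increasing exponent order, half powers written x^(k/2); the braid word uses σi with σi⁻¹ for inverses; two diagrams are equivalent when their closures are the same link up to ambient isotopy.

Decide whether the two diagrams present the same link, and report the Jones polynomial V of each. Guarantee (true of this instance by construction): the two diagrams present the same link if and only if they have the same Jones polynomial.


equivalent: no
V(D1) = x^-5 - 2x^-4 + 2x^-3 - 2x^-2 + 2x^-1 - 1 + x  (w -2, c 12, <D> = A^-10 - A^-6 + 2A^-2 - 2A^2 + 2A^6 - 2A^10 + A^14)
D2 (bracket -A^-18 + 2A^-14 - 2A^-10 + 3A^-6 - 2A^-2 + 2A^2 - A^6; 12 crossings at w = -2): V = -x^-3 + 2x^-2 - 2x^-1 + 3 - 2x + 2x^2 - x^3
why: 2 classes among 2 diagrams; unequal V(x) rules out equality


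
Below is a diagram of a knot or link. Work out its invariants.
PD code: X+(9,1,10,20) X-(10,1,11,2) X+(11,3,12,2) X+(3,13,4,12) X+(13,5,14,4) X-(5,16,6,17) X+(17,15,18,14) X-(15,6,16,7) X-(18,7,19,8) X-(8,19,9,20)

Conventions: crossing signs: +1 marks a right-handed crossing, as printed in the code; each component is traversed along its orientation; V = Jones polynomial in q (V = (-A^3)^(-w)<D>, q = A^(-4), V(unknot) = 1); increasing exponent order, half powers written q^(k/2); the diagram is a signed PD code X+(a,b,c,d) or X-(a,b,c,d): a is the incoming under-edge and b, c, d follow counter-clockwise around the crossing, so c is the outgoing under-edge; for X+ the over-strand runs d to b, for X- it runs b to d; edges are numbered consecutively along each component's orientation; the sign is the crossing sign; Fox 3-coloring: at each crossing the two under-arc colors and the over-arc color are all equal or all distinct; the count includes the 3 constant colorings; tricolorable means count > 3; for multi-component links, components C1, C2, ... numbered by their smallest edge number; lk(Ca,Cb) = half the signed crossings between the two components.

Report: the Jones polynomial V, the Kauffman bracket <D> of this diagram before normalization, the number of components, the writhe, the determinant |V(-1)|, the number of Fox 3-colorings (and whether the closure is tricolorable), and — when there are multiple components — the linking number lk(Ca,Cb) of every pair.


Jones polynomial: V(q) = q^-2 - q^-1 + 1 - q + q^2
<D> = A^-8 - A^-4 + 1 - A^4 + A^8; writhe 0
components 1, writhe 0 (10 crossings)
3-colorings: 3 of 3^10, det 5 — not tricolorable
note: |V(-1)| = 5: so not tricolorable, since 3 does not divide 5


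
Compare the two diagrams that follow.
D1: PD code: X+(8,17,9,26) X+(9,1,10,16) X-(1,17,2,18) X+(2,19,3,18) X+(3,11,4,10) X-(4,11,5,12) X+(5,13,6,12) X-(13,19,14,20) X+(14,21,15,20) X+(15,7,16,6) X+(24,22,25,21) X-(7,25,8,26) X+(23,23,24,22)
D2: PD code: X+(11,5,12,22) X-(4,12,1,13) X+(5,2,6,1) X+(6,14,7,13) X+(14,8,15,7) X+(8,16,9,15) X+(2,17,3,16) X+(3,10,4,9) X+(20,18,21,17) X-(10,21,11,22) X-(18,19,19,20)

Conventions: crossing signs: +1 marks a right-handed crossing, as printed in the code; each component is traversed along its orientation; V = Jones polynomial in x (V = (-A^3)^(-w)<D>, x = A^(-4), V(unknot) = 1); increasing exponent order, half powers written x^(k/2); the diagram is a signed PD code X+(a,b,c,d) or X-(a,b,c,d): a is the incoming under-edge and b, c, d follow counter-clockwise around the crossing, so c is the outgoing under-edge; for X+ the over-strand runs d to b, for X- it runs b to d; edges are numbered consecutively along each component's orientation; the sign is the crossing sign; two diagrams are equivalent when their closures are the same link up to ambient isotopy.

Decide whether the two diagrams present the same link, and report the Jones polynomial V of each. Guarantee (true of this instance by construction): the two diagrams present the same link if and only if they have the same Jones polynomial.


equivalent: no
V(D1) = -x^(1/2) - x^(3/2) - x^(5/2) + x^(9/2)  (w +5, c 13, <D> = -A^-3 + A^5 + A^9 + A^13)
V(D2) = -x^(3/2) - 2x^(7/2) + x^(9/2) - x^(11/2) + x^(13/2)  [11 crossings, <D> = -A^-11 + A^-7 - A^-3 + 2A + A^9, w = +5]
key observation: 2 classes among 2 diagrams; unequal V(x) rules out equality
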